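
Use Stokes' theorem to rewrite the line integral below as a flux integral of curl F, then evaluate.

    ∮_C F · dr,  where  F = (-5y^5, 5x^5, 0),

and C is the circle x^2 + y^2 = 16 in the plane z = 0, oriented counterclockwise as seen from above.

Let S be the flat disk x^2 + y^2 ≤ 16 in the plane z = 0, with upward unit normal n̂ = ẑ. By Stokes' theorem,

    ∮_C F · dr = ∬_S (∇ × F) · n̂ dS = ∬_D (curl F)_z dA,

where D is the disk x^2 + y^2 ≤ 16.

Compute the curl of F = (-5y^5, 5x^5, 0):
    (∇ × F)_x = ∂F_z/∂y - ∂F_y/∂z = 0,
    (∇ × F)_y = ∂F_x/∂z - ∂F_z/∂x = 0,
    (∇ × F)_z = ∂F_y/∂x - ∂F_x/∂y = 25x^4 + 25y^4.

On z = 0, (curl F)_z = 25x^4 + 25y^4.

Convert to polar (x = r cos θ, y = r sin θ, dA = r dr dθ); the integrand becomes 25r^4(sin(θ)^4 + cos(θ)^4), so

    ∬_D (curl F)_z dA = ∫_0^{2π} ∫_0^{4} (25r^4(sin(θ)^4 + cos(θ)^4)) · r dr dθ.

Inner (r from 0 to 4): 51200sin(θ)^4/3 + 51200cos(θ)^4/3.
Outer (θ from 0 to 2π): 25600π.

Therefore ∮_C F · dr = 25600π.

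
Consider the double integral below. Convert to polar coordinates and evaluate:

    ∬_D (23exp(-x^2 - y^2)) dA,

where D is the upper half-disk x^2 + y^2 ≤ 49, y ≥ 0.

The region D is 0 ≤ r ≤ 7, 0 ≤ θ ≤ π in polar coordinates, where x = r cos(θ), y = r sin(θ), and dA = r dr dθ.

Under the substitution, the integrand becomes 23exp(-r^2), so

    ∬_D (23exp(-x^2 - y^2)) dA = ∫_{0}^{π} ∫_{0}^{7} (23exp(-r^2)) · r dr dθ.

Inner integral (in r): ∫_{0}^{7} (23exp(-r^2)) · r dr = 23/2 - 23exp(-49)/2.

Outer integral (in θ): ∫_{0}^{π} (23/2 - 23exp(-49)/2) dθ = -23π (1 - exp(49))exp(-49)/2.

Therefore ∬_D (23exp(-x^2 - y^2)) dA = -23π (1 - exp(49))exp(-49)/2.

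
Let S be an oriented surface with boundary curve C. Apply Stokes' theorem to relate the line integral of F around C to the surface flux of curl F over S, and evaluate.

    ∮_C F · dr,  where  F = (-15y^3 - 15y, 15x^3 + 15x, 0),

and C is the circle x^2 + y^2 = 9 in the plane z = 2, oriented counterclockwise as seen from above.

Let S be the flat disk x^2 + y^2 ≤ 9 in the plane z = 2, with upward unit normal n̂ = ẑ. By Stokes' theorem,

    ∮_C F · dr = ∬_S (∇ × F) · n̂ dS = ∬_D (curl F)_z dA,

where D is the disk x^2 + y^2 ≤ 9.

Compute the curl of F = (-15y^3 - 15y, 15x^3 + 15x, 0):
    (∇ × F)_x = ∂F_z/∂y - ∂F_y/∂z = 0,
    (∇ × F)_y = ∂F_x/∂z - ∂F_z/∂x = 0,
    (∇ × F)_z = ∂F_y/∂x - ∂F_x/∂y = 45x^2 + 45y^2 + 30.

On z = 2, (curl F)_z = 45x^2 + 45y^2 + 30.

Convert to polar (x = r cos θ, y = r sin θ, dA = r dr dθ); the integrand becomes 45r^2 + 30, so

    ∬_D (curl F)_z dA = ∫_0^{2π} ∫_0^{3} (45r^2 + 30) · r dr dθ.

Inner (r from 0 to 3): 4185/4.
Outer (θ from 0 to 2π): 4185π/2.

Therefore ∮_C F · dr = 4185π/2.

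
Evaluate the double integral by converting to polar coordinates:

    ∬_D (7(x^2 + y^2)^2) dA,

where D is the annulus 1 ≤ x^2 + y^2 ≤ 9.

The region D is 1 ≤ r ≤ 3, 0 ≤ θ ≤ 2π in polar coordinates, where x = r cos(θ), y = r sin(θ), and dA = r dr dθ.

Under the substitution, the integrand becomes 7r^4, so

    ∬_D (7(x^2 + y^2)^2) dA = ∫_{0}^{2π} ∫_{1}^{3} (7r^4) · r dr dθ.

Inner integral (in r): ∫_{1}^{3} (7r^4) · r dr = 2548/3.

Outer integral (in θ): ∫_{0}^{2π} (2548/3) dθ = 5096π/3.

Therefore ∬_D (7(x^2 + y^2)^2) dA = 5096π/3.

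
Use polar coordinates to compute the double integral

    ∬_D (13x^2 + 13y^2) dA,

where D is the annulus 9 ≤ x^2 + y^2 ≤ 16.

The region D is 3 ≤ r ≤ 4, 0 ≤ θ ≤ 2π in polar coordinates, where x = r cos(θ), y = r sin(θ), and dA = r dr dθ.

Under the substitution, the integrand becomes 13r^2, so

    ∬_D (13x^2 + 13y^2) dA = ∫_{0}^{2π} ∫_{3}^{4} (13r^2) · r dr dθ.

Inner integral (in r): ∫_{3}^{4} (13r^2) · r dr = 2275/4.

Outer integral (in θ): ∫_{0}^{2π} (2275/4) dθ = 2275π/2.

Therefore ∬_D (13x^2 + 13y^2) dA = 2275π/2.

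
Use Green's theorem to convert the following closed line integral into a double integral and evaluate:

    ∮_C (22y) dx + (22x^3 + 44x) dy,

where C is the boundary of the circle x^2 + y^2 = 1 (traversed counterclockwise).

Green's theorem converts the closed line integral into a double integral over the enclosed region D:

    ∮_C P dx + Q dy = ∬_D (∂Q/∂x - ∂P/∂y) dA.

Here P = 22y, Q = 22x^3 + 44x, so

    ∂Q/∂x = 66x^2 + 44,    ∂P/∂y = 22,
    ∂Q/∂x - ∂P/∂y = 66x^2 + 22.

D is the region x^2 + y^2 ≤ 1. Evaluating the double integral:

In polar coordinates (x = r cos θ, y = r sin θ, dA = r dr dθ) the integrand becomes 66r^2cos(θ)^2 + 22, so

    ∬_D (66x^2 + 22) dA = ∫_0^{2π} ∫_0^{1} (66r^2cos(θ)^2 + 22) · r dr dθ.

Inner (r from 0 to 1): 33cos(θ)^2/2 + 11.
Outer (θ from 0 to 2π): 77π/2.

Therefore ∮_C P dx + Q dy = 77π/2.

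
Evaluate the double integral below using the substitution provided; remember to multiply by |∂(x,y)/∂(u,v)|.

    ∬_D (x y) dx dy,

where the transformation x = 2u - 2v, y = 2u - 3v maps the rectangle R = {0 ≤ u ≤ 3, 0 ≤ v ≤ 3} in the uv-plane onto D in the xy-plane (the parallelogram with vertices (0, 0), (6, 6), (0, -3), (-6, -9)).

Compute the Jacobian determinant of (x, y) with respect to (u, v):

    ∂(x,y)/∂(u,v) = | 2  -2 | = (2)(-3) - (-2)(2) = -2.
                   | 2  -3 |

Its absolute value is |J| = 2 (the area scaling factor).

Substituting x = 2u - 2v, y = 2u - 3v into the integrand,

    x y → 4u^2 - 10u v + 6v^2,

so the integral becomes

    ∬_R (4u^2 - 10u v + 6v^2) · |J| du dv = ∫_0^3 ∫_0^3 (8u^2 - 20u v + 12v^2) dv du.

Inner (v): 24u^2 - 90u + 108.
Outer (u): 135.

Therefore ∬_D (x y) dx dy = 135.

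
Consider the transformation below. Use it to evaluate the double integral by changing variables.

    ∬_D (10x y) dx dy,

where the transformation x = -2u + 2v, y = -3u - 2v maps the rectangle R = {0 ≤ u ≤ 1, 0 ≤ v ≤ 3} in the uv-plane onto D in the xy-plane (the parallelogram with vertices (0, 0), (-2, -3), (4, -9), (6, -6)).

Compute the Jacobian determinant of (x, y) with respect to (u, v):

    ∂(x,y)/∂(u,v) = | -2  2 | = (-2)(-2) - (2)(-3) = 10.
                   | -3  -2 |

Its absolute value is |J| = 10 (the area scaling factor).

Substituting x = -2u + 2v, y = -3u - 2v into the integrand,

    10x y → 60u^2 - 20u v - 40v^2,

so the integral becomes

    ∬_R (60u^2 - 20u v - 40v^2) · |J| du dv = ∫_0^1 ∫_0^3 (600u^2 - 200u v - 400v^2) dv du.

Inner (v): 1800u^2 - 900u - 3600.
Outer (u): -3450.

Therefore ∬_D (10x y) dx dy = -3450.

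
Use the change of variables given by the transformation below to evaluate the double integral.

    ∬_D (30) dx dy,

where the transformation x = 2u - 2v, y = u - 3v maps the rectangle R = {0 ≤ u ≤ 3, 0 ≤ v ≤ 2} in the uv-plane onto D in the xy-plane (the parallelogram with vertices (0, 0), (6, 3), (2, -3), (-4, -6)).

Compute the Jacobian determinant of (x, y) with respect to (u, v):

    ∂(x,y)/∂(u,v) = | 2  -2 | = (2)(-3) - (-2)(1) = -4.
                   | 1  -3 |

Its absolute value is |J| = 4 (the area scaling factor).

Substituting x = 2u - 2v, y = u - 3v into the integrand,

    30 → 30,

so the integral becomes

    ∬_R (30) · |J| du dv = ∫_0^3 ∫_0^2 (120) dv du.

Inner (v): 240.
Outer (u): 720.

Therefore ∬_D (30) dx dy = 720.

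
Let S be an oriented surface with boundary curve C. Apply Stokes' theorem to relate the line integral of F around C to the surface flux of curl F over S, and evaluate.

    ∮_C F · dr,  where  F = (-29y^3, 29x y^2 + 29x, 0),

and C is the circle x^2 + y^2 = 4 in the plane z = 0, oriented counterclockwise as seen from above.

Let S be the flat disk x^2 + y^2 ≤ 4 in the plane z = 0, with upward unit normal n̂ = ẑ. By Stokes' theorem,

    ∮_C F · dr = ∬_S (∇ × F) · n̂ dS = ∬_D (curl F)_z dA,

where D is the disk x^2 + y^2 ≤ 4.

Compute the curl of F = (-29y^3, 29x y^2 + 29x, 0):
    (∇ × F)_x = ∂F_z/∂y - ∂F_y/∂z = 0,
    (∇ × F)_y = ∂F_x/∂z - ∂F_z/∂x = 0,
    (∇ × F)_z = ∂F_y/∂x - ∂F_x/∂y = 116y^2 + 29.

On z = 0, (curl F)_z = 116y^2 + 29.

Convert to polar (x = r cos θ, y = r sin θ, dA = r dr dθ); the integrand becomes 116r^2sin(θ)^2 + 29, so

    ∬_D (curl F)_z dA = ∫_0^{2π} ∫_0^{2} (116r^2sin(θ)^2 + 29) · r dr dθ.

Inner (r from 0 to 2): 464sin(θ)^2 + 58.
Outer (θ from 0 to 2π): 580π.

Therefore ∮_C F · dr = 580π.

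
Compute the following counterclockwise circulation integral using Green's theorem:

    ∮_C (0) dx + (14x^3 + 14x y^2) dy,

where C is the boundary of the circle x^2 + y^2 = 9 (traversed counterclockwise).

Green's theorem converts the closed line integral into a double integral over the enclosed region D:

    ∮_C P dx + Q dy = ∬_D (∂Q/∂x - ∂P/∂y) dA.

Here P = 0, Q = 14x^3 + 14x y^2, so

    ∂Q/∂x = 42x^2 + 14y^2,    ∂P/∂y = 0,
    ∂Q/∂x - ∂P/∂y = 42x^2 + 14y^2.

D is the region x^2 + y^2 ≤ 9. Evaluating the double integral:

In polar coordinates (x = r cos θ, y = r sin θ, dA = r dr dθ) the integrand becomes 14r^2(cos(2θ) + 2), so

    ∬_D (42x^2 + 14y^2) dA = ∫_0^{2π} ∫_0^{3} (14r^2(cos(2θ) + 2)) · r dr dθ.

Inner (r from 0 to 3): 1701/2 - 567sin(θ)^2.
Outer (θ from 0 to 2π): 1134π.

Therefore ∮_C P dx + Q dy = 1134π.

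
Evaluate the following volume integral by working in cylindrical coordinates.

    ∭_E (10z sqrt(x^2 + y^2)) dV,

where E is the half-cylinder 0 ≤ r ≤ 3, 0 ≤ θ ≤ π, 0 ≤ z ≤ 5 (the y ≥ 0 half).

In cylindrical coordinates, x = r cos(θ), y = r sin(θ), z = z, and dV = r dr dθ dz.

The integrand becomes 10r z, so

    ∭_E (10z sqrt(x^2 + y^2)) dV = ∫_{0}^{π} ∫_{0}^{3} ∫_{0}^{5} (10r z) · r dz dr dθ.

Inner (z): 125r^2.
Middle (r from 0 to 3): 1125.
Outer (θ): 1125π.

Therefore the triple integral equals 1125π.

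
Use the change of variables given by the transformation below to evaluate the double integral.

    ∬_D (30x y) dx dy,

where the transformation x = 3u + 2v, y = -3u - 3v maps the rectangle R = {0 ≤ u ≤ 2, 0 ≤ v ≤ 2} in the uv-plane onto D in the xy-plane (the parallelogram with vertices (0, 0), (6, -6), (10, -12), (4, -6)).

Compute the Jacobian determinant of (x, y) with respect to (u, v):

    ∂(x,y)/∂(u,v) = | 3  2 | = (3)(-3) - (2)(-3) = -3.
                   | -3  -3 |

Its absolute value is |J| = 3 (the area scaling factor).

Substituting x = 3u + 2v, y = -3u - 3v into the integrand,

    30x y → -270u^2 - 450u v - 180v^2,

so the integral becomes

    ∬_R (-270u^2 - 450u v - 180v^2) · |J| du dv = ∫_0^2 ∫_0^2 (-810u^2 - 1350u v - 540v^2) dv du.

Inner (v): -1620u^2 - 2700u - 1440.
Outer (u): -12600.

Therefore ∬_D (30x y) dx dy = -12600.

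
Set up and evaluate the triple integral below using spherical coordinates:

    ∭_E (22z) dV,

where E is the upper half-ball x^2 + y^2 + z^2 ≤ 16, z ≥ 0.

In spherical coordinates, x = ρ sin(φ) cos(θ), y = ρ sin(φ) sin(θ), z = ρ cos(φ), and dV = ρ^2 sin(φ) dρ dφ dθ.

The integrand becomes 22ρ cos(φ), so

    ∭_E (22z) dV = ∫_{0}^{2π} ∫_{0}^{π/2} ∫_{0}^{4} (22ρ cos(φ)) · ρ^2 sin(φ) dρ dφ dθ.

Inner (ρ): 704sin(2φ).
Middle (φ): 704.
Outer (θ): 1408π.

Therefore the triple integral equals 1408π.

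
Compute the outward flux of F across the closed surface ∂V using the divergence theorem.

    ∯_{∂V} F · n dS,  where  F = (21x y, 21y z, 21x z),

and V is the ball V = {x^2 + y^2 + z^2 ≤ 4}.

By the divergence theorem,

    ∯_{∂V} F · n dS = ∭_V (∇ · F) dV.

Compute the divergence:
    ∇ · F = ∂F_x/∂x + ∂F_y/∂y + ∂F_z/∂z = 21y + 21z + 21x = 21x + 21y + 21z.

In spherical coordinates, x = ρ sin(φ) cos(θ), y = ρ sin(φ) sin(θ), z = ρ cos(φ), dV = ρ^2 sin(φ) dρ dφ dθ, with 0 ≤ ρ ≤ 2, 0 ≤ φ ≤ π, 0 ≤ θ ≤ 2π.

The integrand, after substitution and multiplying by the volume element, becomes (21ρ (sqrt(2)sin(φ)sin(θ + π/4) + cos(φ))) · ρ^2 sin(φ), so

    ∭_V (∇·F) dV = ∫_0^{2π} ∫_0^{π} ∫_0^{2} (21ρ (sqrt(2)sin(φ)sin(θ + π/4) + cos(φ))) · ρ^2 sin(φ) dρ dφ dθ.

Inner (ρ from 0 to 2): 84(sqrt(2)sin(φ)sin(θ + π/4) + cos(φ))sin(φ).
Middle (φ from 0 to π): 42sqrt(2)π sin(θ + π/4).
Outer (θ from 0 to 2π): 0.

Therefore ∯_{∂V} F · n dS = 0.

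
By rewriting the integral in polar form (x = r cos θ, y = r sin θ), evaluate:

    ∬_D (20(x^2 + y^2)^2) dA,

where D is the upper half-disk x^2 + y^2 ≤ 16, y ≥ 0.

The region D is 0 ≤ r ≤ 4, 0 ≤ θ ≤ π in polar coordinates, where x = r cos(θ), y = r sin(θ), and dA = r dr dθ.

Under the substitution, the integrand becomes 20r^4, so

    ∬_D (20(x^2 + y^2)^2) dA = ∫_{0}^{π} ∫_{0}^{4} (20r^4) · r dr dθ.

Inner integral (in r): ∫_{0}^{4} (20r^4) · r dr = 40960/3.

Outer integral (in θ): ∫_{0}^{π} (40960/3) dθ = 40960π/3.

Therefore ∬_D (20(x^2 + y^2)^2) dA = 40960π/3.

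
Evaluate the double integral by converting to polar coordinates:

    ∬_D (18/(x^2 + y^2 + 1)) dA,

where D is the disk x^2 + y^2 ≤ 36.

The region D is 0 ≤ r ≤ 6, 0 ≤ θ ≤ 2π in polar coordinates, where x = r cos(θ), y = r sin(θ), and dA = r dr dθ.

Under the substitution, the integrand becomes 18/(r^2 + 1), so

    ∬_D (18/(x^2 + y^2 + 1)) dA = ∫_{0}^{2π} ∫_{0}^{6} (18/(r^2 + 1)) · r dr dθ.

Inner integral (in r): ∫_{0}^{6} (18/(r^2 + 1)) · r dr = log(129961739795077).

Outer integral (in θ): ∫_{0}^{2π} (log(129961739795077)) dθ = 18π log(37).

Therefore ∬_D (18/(x^2 + y^2 + 1)) dA = 18π log(37).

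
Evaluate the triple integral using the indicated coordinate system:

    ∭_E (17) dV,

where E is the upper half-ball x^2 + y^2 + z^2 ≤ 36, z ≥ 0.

In spherical coordinates, x = ρ sin(φ) cos(θ), y = ρ sin(φ) sin(θ), z = ρ cos(φ), and dV = ρ^2 sin(φ) dρ dφ dθ.

The integrand becomes 17, so

    ∭_E (17) dV = ∫_{0}^{2π} ∫_{0}^{π/2} ∫_{0}^{6} (17) · ρ^2 sin(φ) dρ dφ dθ.

Inner (ρ): 1224sin(φ).
Middle (φ): 1224.
Outer (θ): 2448π.

Therefore the triple integral equals 2448π.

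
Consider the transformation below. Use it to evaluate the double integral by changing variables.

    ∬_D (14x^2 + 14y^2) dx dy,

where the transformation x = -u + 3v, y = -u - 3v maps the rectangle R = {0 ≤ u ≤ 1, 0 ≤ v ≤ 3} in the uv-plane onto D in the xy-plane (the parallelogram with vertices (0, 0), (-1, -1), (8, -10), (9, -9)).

Compute the Jacobian determinant of (x, y) with respect to (u, v):

    ∂(x,y)/∂(u,v) = | -1  3 | = (-1)(-3) - (3)(-1) = 6.
                   | -1  -3 |

Its absolute value is |J| = 6 (the area scaling factor).

Substituting x = -u + 3v, y = -u - 3v into the integrand,

    14x^2 + 14y^2 → 28u^2 + 252v^2,

so the integral becomes

    ∬_R (28u^2 + 252v^2) · |J| du dv = ∫_0^1 ∫_0^3 (168u^2 + 1512v^2) dv du.

Inner (v): 504u^2 + 13608.
Outer (u): 13776.

Therefore ∬_D (14x^2 + 14y^2) dx dy = 13776.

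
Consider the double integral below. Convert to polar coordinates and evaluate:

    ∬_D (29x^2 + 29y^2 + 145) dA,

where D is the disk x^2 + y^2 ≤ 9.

The region D is 0 ≤ r ≤ 3, 0 ≤ θ ≤ 2π in polar coordinates, where x = r cos(θ), y = r sin(θ), and dA = r dr dθ.

Under the substitution, the integrand becomes 29r^2 + 145, so

    ∬_D (29x^2 + 29y^2 + 145) dA = ∫_{0}^{2π} ∫_{0}^{3} (29r^2 + 145) · r dr dθ.

Inner integral (in r): ∫_{0}^{3} (29r^2 + 145) · r dr = 4959/4.

Outer integral (in θ): ∫_{0}^{2π} (4959/4) dθ = 4959π/2.

Therefore ∬_D (29x^2 + 29y^2 + 145) dA = 4959π/2.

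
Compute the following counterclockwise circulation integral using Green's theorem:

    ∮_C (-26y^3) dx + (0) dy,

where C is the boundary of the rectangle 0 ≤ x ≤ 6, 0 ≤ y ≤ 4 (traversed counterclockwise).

Green's theorem converts the closed line integral into a double integral over the enclosed region D:

    ∮_C P dx + Q dy = ∬_D (∂Q/∂x - ∂P/∂y) dA.

Here P = -26y^3, Q = 0, so

    ∂Q/∂x = 0,    ∂P/∂y = -78y^2,
    ∂Q/∂x - ∂P/∂y = 78y^2.

D is the region 0 ≤ x ≤ 6, 0 ≤ y ≤ 4. Evaluating the double integral:

    ∬_D (78y^2) dA = ∫_0^{6} ∫_0^{4} (78y^2) dy dx.

Inner (y from 0 to 4): 1664.
Outer (x from 0 to 6): 9984.

Therefore ∮_C P dx + Q dy = 9984.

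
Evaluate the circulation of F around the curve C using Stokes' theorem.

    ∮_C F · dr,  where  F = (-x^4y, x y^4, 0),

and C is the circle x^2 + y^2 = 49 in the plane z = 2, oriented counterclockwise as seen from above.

Let S be the flat disk x^2 + y^2 ≤ 49 in the plane z = 2, with upward unit normal n̂ = ẑ. By Stokes' theorem,

    ∮_C F · dr = ∬_S (∇ × F) · n̂ dS = ∬_D (curl F)_z dA,

where D is the disk x^2 + y^2 ≤ 49.

Compute the curl of F = (-x^4y, x y^4, 0):
    (∇ × F)_x = ∂F_z/∂y - ∂F_y/∂z = 0,
    (∇ × F)_y = ∂F_x/∂z - ∂F_z/∂x = 0,
    (∇ × F)_z = ∂F_y/∂x - ∂F_x/∂y = x^4 + y^4.

On z = 2, (curl F)_z = x^4 + y^4.

Convert to polar (x = r cos θ, y = r sin θ, dA = r dr dθ); the integrand becomes r^4(sin(θ)^4 + cos(θ)^4), so

    ∬_D (curl F)_z dA = ∫_0^{2π} ∫_0^{7} (r^4(sin(θ)^4 + cos(θ)^4)) · r dr dθ.

Inner (r from 0 to 7): 117649sin(θ)^4/6 + 117649cos(θ)^4/6.
Outer (θ from 0 to 2π): 117649π/4.

Therefore ∮_C F · dr = 117649π/4.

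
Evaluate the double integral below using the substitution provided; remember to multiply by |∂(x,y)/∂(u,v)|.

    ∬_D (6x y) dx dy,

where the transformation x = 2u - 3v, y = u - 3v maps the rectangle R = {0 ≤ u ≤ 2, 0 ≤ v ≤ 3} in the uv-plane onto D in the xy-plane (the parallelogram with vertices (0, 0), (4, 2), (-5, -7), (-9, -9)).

Compute the Jacobian determinant of (x, y) with respect to (u, v):

    ∂(x,y)/∂(u,v) = | 2  -3 | = (2)(-3) - (-3)(1) = -3.
                   | 1  -3 |

Its absolute value is |J| = 3 (the area scaling factor).

Substituting x = 2u - 3v, y = u - 3v into the integrand,

    6x y → 12u^2 - 54u v + 54v^2,

so the integral becomes

    ∬_R (12u^2 - 54u v + 54v^2) · |J| du dv = ∫_0^2 ∫_0^3 (36u^2 - 162u v + 162v^2) dv du.

Inner (v): 108u^2 - 729u + 1458.
Outer (u): 1746.

Therefore ∬_D (6x y) dx dy = 1746.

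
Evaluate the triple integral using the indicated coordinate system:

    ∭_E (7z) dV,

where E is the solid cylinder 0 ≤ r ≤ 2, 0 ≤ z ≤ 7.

In cylindrical coordinates, x = r cos(θ), y = r sin(θ), z = z, and dV = r dr dθ dz.

The integrand becomes 7z, so

    ∭_E (7z) dV = ∫_{0}^{2π} ∫_{0}^{2} ∫_{0}^{7} (7z) · r dz dr dθ.

Inner (z): 343r/2.
Middle (r from 0 to 2): 343.
Outer (θ): 686π.

Therefore the triple integral equals 686π.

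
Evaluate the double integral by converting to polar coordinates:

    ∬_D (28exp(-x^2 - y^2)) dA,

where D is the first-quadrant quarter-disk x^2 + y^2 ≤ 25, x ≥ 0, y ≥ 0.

The region D is 0 ≤ r ≤ 5, 0 ≤ θ ≤ π/2 in polar coordinates, where x = r cos(θ), y = r sin(θ), and dA = r dr dθ.

Under the substitution, the integrand becomes 28exp(-r^2), so

    ∬_D (28exp(-x^2 - y^2)) dA = ∫_{0}^{π/2} ∫_{0}^{5} (28exp(-r^2)) · r dr dθ.

Inner integral (in r): ∫_{0}^{5} (28exp(-r^2)) · r dr = 14 - 14exp(-25).

Outer integral (in θ): ∫_{0}^{π/2} (14 - 14exp(-25)) dθ = -7π exp(-25) + 7π.

Therefore ∬_D (28exp(-x^2 - y^2)) dA = -7π exp(-25) + 7π.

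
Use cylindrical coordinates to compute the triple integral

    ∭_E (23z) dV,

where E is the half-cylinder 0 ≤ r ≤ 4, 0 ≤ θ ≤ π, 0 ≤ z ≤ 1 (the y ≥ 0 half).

In cylindrical coordinates, x = r cos(θ), y = r sin(θ), z = z, and dV = r dr dθ dz.

The integrand becomes 23z, so

    ∭_E (23z) dV = ∫_{0}^{π} ∫_{0}^{4} ∫_{0}^{1} (23z) · r dz dr dθ.

Inner (z): 23r/2.
Middle (r from 0 to 4): 92.
Outer (θ): 92π.

Therefore the triple integral equals 92π.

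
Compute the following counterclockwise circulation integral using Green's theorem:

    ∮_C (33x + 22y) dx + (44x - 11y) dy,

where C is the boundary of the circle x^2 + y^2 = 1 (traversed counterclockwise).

Green's theorem converts the closed line integral into a double integral over the enclosed region D:

    ∮_C P dx + Q dy = ∬_D (∂Q/∂x - ∂P/∂y) dA.

Here P = 33x + 22y, Q = 44x - 11y, so

    ∂Q/∂x = 44,    ∂P/∂y = 22,
    ∂Q/∂x - ∂P/∂y = 22.

D is the region x^2 + y^2 ≤ 1. Evaluating the double integral:

In polar coordinates (x = r cos θ, y = r sin θ, dA = r dr dθ) the integrand becomes 22, so

    ∬_D (22) dA = ∫_0^{2π} ∫_0^{1} (22) · r dr dθ.

Inner (r from 0 to 1): 11.
Outer (θ from 0 to 2π): 22π.

Therefore ∮_C P dx + Q dy = 22π.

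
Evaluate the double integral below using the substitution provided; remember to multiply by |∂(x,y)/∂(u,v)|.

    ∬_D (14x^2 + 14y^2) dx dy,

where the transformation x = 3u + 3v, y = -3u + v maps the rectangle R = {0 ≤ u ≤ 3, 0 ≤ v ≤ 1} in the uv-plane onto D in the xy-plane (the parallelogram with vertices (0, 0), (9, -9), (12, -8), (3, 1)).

Compute the Jacobian determinant of (x, y) with respect to (u, v):

    ∂(x,y)/∂(u,v) = | 3  3 | = (3)(1) - (3)(-3) = 12.
                   | -3  1 |

Its absolute value is |J| = 12 (the area scaling factor).

Substituting x = 3u + 3v, y = -3u + v into the integrand,

    14x^2 + 14y^2 → 252u^2 + 168u v + 140v^2,

so the integral becomes

    ∬_R (252u^2 + 168u v + 140v^2) · |J| du dv = ∫_0^3 ∫_0^1 (3024u^2 + 2016u v + 1680v^2) dv du.

Inner (v): 3024u^2 + 1008u + 560.
Outer (u): 33432.

Therefore ∬_D (14x^2 + 14y^2) dx dy = 33432.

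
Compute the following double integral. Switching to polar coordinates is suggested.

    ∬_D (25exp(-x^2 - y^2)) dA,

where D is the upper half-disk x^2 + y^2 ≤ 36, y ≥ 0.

The region D is 0 ≤ r ≤ 6, 0 ≤ θ ≤ π in polar coordinates, where x = r cos(θ), y = r sin(θ), and dA = r dr dθ.

Under the substitution, the integrand becomes 25exp(-r^2), so

    ∬_D (25exp(-x^2 - y^2)) dA = ∫_{0}^{π} ∫_{0}^{6} (25exp(-r^2)) · r dr dθ.

Inner integral (in r): ∫_{0}^{6} (25exp(-r^2)) · r dr = 25/2 - 25exp(-36)/2.

Outer integral (in θ): ∫_{0}^{π} (25/2 - 25exp(-36)/2) dθ = -25π (1 - exp(36))exp(-36)/2.

Therefore ∬_D (25exp(-x^2 - y^2)) dA = -25π (1 - exp(36))exp(-36)/2.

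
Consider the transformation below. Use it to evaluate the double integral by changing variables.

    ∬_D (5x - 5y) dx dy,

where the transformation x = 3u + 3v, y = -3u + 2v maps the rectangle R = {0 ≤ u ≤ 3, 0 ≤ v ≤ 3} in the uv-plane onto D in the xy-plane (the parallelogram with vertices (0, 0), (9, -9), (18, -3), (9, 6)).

Compute the Jacobian determinant of (x, y) with respect to (u, v):

    ∂(x,y)/∂(u,v) = | 3  3 | = (3)(2) - (3)(-3) = 15.
                   | -3  2 |

Its absolute value is |J| = 15 (the area scaling factor).

Substituting x = 3u + 3v, y = -3u + 2v into the integrand,

    5x - 5y → 30u + 5v,

so the integral becomes

    ∬_R (30u + 5v) · |J| du dv = ∫_0^3 ∫_0^3 (450u + 75v) dv du.

Inner (v): 1350u + 675/2.
Outer (u): 14175/2.

Therefore ∬_D (5x - 5y) dx dy = 14175/2.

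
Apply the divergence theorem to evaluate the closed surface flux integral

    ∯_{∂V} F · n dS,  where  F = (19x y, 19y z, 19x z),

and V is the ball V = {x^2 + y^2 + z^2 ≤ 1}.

By the divergence theorem,

    ∯_{∂V} F · n dS = ∭_V (∇ · F) dV.

Compute the divergence:
    ∇ · F = ∂F_x/∂x + ∂F_y/∂y + ∂F_z/∂z = 19y + 19z + 19x = 19x + 19y + 19z.

In spherical coordinates, x = ρ sin(φ) cos(θ), y = ρ sin(φ) sin(θ), z = ρ cos(φ), dV = ρ^2 sin(φ) dρ dφ dθ, with 0 ≤ ρ ≤ 1, 0 ≤ φ ≤ π, 0 ≤ θ ≤ 2π.

The integrand, after substitution and multiplying by the volume element, becomes (19ρ (sqrt(2)sin(φ)sin(θ + π/4) + cos(φ))) · ρ^2 sin(φ), so

    ∭_V (∇·F) dV = ∫_0^{2π} ∫_0^{π} ∫_0^{1} (19ρ (sqrt(2)sin(φ)sin(θ + π/4) + cos(φ))) · ρ^2 sin(φ) dρ dφ dθ.

Inner (ρ from 0 to 1): 19(sqrt(2)sin(φ)sin(θ + π/4) + cos(φ))sin(φ)/4.
Middle (φ from 0 to π): 19sqrt(2)π sin(θ + π/4)/8.
Outer (θ from 0 to 2π): 0.

Therefore ∯_{∂V} F · n dS = 0.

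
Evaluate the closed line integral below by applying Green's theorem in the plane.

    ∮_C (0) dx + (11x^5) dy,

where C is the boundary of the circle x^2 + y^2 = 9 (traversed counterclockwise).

Green's theorem converts the closed line integral into a double integral over the enclosed region D:

    ∮_C P dx + Q dy = ∬_D (∂Q/∂x - ∂P/∂y) dA.

Here P = 0, Q = 11x^5, so

    ∂Q/∂x = 55x^4,    ∂P/∂y = 0,
    ∂Q/∂x - ∂P/∂y = 55x^4.

D is the region x^2 + y^2 ≤ 9. Evaluating the double integral:

In polar coordinates (x = r cos θ, y = r sin θ, dA = r dr dθ) the integrand becomes 55r^4cos(θ)^4, so

    ∬_D (55x^4) dA = ∫_0^{2π} ∫_0^{3} (55r^4cos(θ)^4) · r dr dθ.

Inner (r from 0 to 3): 13365cos(θ)^4/2.
Outer (θ from 0 to 2π): 40095π/8.

Therefore ∮_C P dx + Q dy = 40095π/8.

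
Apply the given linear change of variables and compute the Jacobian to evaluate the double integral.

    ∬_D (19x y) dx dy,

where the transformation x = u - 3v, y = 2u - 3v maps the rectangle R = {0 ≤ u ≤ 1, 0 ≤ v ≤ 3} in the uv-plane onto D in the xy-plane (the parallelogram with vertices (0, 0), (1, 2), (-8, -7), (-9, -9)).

Compute the Jacobian determinant of (x, y) with respect to (u, v):

    ∂(x,y)/∂(u,v) = | 1  -3 | = (1)(-3) - (-3)(2) = 3.
                   | 2  -3 |

Its absolute value is |J| = 3 (the area scaling factor).

Substituting x = u - 3v, y = 2u - 3v into the integrand,

    19x y → 38u^2 - 171u v + 171v^2,

so the integral becomes

    ∬_R (38u^2 - 171u v + 171v^2) · |J| du dv = ∫_0^1 ∫_0^3 (114u^2 - 513u v + 513v^2) dv du.

Inner (v): 342u^2 - 4617u/2 + 4617.
Outer (u): 14307/4.

Therefore ∬_D (19x y) dx dy = 14307/4.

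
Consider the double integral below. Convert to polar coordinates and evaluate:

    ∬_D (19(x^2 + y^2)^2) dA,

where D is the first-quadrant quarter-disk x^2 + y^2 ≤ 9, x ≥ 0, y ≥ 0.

The region D is 0 ≤ r ≤ 3, 0 ≤ θ ≤ π/2 in polar coordinates, where x = r cos(θ), y = r sin(θ), and dA = r dr dθ.

Under the substitution, the integrand becomes 19r^4, so

    ∬_D (19(x^2 + y^2)^2) dA = ∫_{0}^{π/2} ∫_{0}^{3} (19r^4) · r dr dθ.

Inner integral (in r): ∫_{0}^{3} (19r^4) · r dr = 4617/2.

Outer integral (in θ): ∫_{0}^{π/2} (4617/2) dθ = 4617π/4.

Therefore ∬_D (19(x^2 + y^2)^2) dA = 4617π/4.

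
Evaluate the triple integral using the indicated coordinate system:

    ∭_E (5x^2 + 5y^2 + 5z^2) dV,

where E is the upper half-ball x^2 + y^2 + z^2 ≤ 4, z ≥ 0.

In spherical coordinates, x = ρ sin(φ) cos(θ), y = ρ sin(φ) sin(θ), z = ρ cos(φ), and dV = ρ^2 sin(φ) dρ dφ dθ.

The integrand becomes 5ρ^2, so

    ∭_E (5x^2 + 5y^2 + 5z^2) dV = ∫_{0}^{2π} ∫_{0}^{π/2} ∫_{0}^{2} (5ρ^2) · ρ^2 sin(φ) dρ dφ dθ.

Inner (ρ): 32sin(φ).
Middle (φ): 32.
Outer (θ): 64π.

Therefore the triple integral equals 64π.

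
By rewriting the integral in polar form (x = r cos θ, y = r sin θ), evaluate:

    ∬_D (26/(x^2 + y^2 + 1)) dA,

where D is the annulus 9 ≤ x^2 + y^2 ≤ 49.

The region D is 3 ≤ r ≤ 7, 0 ≤ θ ≤ 2π in polar coordinates, where x = r cos(θ), y = r sin(θ), and dA = r dr dθ.

Under the substitution, the integrand becomes 26/(r^2 + 1), so

    ∬_D (26/(x^2 + y^2 + 1)) dA = ∫_{0}^{2π} ∫_{3}^{7} (26/(r^2 + 1)) · r dr dθ.

Inner integral (in r): ∫_{3}^{7} (26/(r^2 + 1)) · r dr = log(1220703125).

Outer integral (in θ): ∫_{0}^{2π} (log(1220703125)) dθ = 26π log(5).

Therefore ∬_D (26/(x^2 + y^2 + 1)) dA = 26π log(5).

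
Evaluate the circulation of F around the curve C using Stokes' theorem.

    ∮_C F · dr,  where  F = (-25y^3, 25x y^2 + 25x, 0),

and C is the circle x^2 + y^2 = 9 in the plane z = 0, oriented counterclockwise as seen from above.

Let S be the flat disk x^2 + y^2 ≤ 9 in the plane z = 0, with upward unit normal n̂ = ẑ. By Stokes' theorem,

    ∮_C F · dr = ∬_S (∇ × F) · n̂ dS = ∬_D (curl F)_z dA,

where D is the disk x^2 + y^2 ≤ 9.

Compute the curl of F = (-25y^3, 25x y^2 + 25x, 0):
    (∇ × F)_x = ∂F_z/∂y - ∂F_y/∂z = 0,
    (∇ × F)_y = ∂F_x/∂z - ∂F_z/∂x = 0,
    (∇ × F)_z = ∂F_y/∂x - ∂F_x/∂y = 100y^2 + 25.

On z = 0, (curl F)_z = 100y^2 + 25.

Convert to polar (x = r cos θ, y = r sin θ, dA = r dr dθ); the integrand becomes 100r^2sin(θ)^2 + 25, so

    ∬_D (curl F)_z dA = ∫_0^{2π} ∫_0^{3} (100r^2sin(θ)^2 + 25) · r dr dθ.

Inner (r from 0 to 3): 2025sin(θ)^2 + 225/2.
Outer (θ from 0 to 2π): 2250π.

Therefore ∮_C F · dr = 2250π.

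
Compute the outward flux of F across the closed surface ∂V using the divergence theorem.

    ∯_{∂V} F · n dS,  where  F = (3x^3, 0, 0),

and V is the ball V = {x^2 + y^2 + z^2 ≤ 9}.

By the divergence theorem,

    ∯_{∂V} F · n dS = ∭_V (∇ · F) dV.

Compute the divergence:
    ∇ · F = ∂F_x/∂x + ∂F_y/∂y + ∂F_z/∂z = 9x^2 + 0 + 0 = 9x^2.

In spherical coordinates, x = ρ sin(φ) cos(θ), y = ρ sin(φ) sin(θ), z = ρ cos(φ), dV = ρ^2 sin(φ) dρ dφ dθ, with 0 ≤ ρ ≤ 3, 0 ≤ φ ≤ π, 0 ≤ θ ≤ 2π.

The integrand, after substitution and multiplying by the volume element, becomes (9ρ^2sin(φ)^2cos(θ)^2) · ρ^2 sin(φ), so

    ∭_V (∇·F) dV = ∫_0^{2π} ∫_0^{π} ∫_0^{3} (9ρ^2sin(φ)^2cos(θ)^2) · ρ^2 sin(φ) dρ dφ dθ.

Inner (ρ from 0 to 3): 2187sin(φ)^3cos(θ)^2/5.
Middle (φ from 0 to π): 2916cos(θ)^2/5.
Outer (θ from 0 to 2π): 2916π/5.

Therefore ∯_{∂V} F · n dS = 2916π/5.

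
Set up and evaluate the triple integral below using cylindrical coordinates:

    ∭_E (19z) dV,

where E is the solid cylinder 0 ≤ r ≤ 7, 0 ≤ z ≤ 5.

In cylindrical coordinates, x = r cos(θ), y = r sin(θ), z = z, and dV = r dr dθ dz.

The integrand becomes 19z, so

    ∭_E (19z) dV = ∫_{0}^{2π} ∫_{0}^{7} ∫_{0}^{5} (19z) · r dz dr dθ.

Inner (z): 475r/2.
Middle (r from 0 to 7): 23275/4.
Outer (θ): 23275π/2.

Therefore the triple integral equals 23275π/2.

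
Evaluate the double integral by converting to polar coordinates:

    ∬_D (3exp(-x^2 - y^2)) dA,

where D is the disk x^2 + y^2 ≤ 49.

The region D is 0 ≤ r ≤ 7, 0 ≤ θ ≤ 2π in polar coordinates, where x = r cos(θ), y = r sin(θ), and dA = r dr dθ.

Under the substitution, the integrand becomes 3exp(-r^2), so

    ∬_D (3exp(-x^2 - y^2)) dA = ∫_{0}^{2π} ∫_{0}^{7} (3exp(-r^2)) · r dr dθ.

Inner integral (in r): ∫_{0}^{7} (3exp(-r^2)) · r dr = 3/2 - 3exp(-49)/2.

Outer integral (in θ): ∫_{0}^{2π} (3/2 - 3exp(-49)/2) dθ = -3π exp(-49) + 3π.

Therefore ∬_D (3exp(-x^2 - y^2)) dA = -3π exp(-49) + 3π.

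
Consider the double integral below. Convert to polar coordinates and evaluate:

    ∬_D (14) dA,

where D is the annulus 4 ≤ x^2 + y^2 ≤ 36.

The region D is 2 ≤ r ≤ 6, 0 ≤ θ ≤ 2π in polar coordinates, where x = r cos(θ), y = r sin(θ), and dA = r dr dθ.

Under the substitution, the integrand becomes 14, so

    ∬_D (14) dA = ∫_{0}^{2π} ∫_{2}^{6} (14) · r dr dθ.

Inner integral (in r): ∫_{2}^{6} (14) · r dr = 224.

Outer integral (in θ): ∫_{0}^{2π} (224) dθ = 448π.

Therefore ∬_D (14) dA = 448π.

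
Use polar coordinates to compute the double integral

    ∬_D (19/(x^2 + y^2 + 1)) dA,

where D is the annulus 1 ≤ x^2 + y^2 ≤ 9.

The region D is 1 ≤ r ≤ 3, 0 ≤ θ ≤ 2π in polar coordinates, where x = r cos(θ), y = r sin(θ), and dA = r dr dθ.

Under the substitution, the integrand becomes 19/(r^2 + 1), so

    ∬_D (19/(x^2 + y^2 + 1)) dA = ∫_{0}^{2π} ∫_{1}^{3} (19/(r^2 + 1)) · r dr dθ.

Inner integral (in r): ∫_{1}^{3} (19/(r^2 + 1)) · r dr = 19log(5)/2.

Outer integral (in θ): ∫_{0}^{2π} (19log(5)/2) dθ = 19π log(5).

Therefore ∬_D (19/(x^2 + y^2 + 1)) dA = 19π log(5).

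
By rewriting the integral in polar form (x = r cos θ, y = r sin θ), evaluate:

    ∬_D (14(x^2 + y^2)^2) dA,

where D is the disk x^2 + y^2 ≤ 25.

The region D is 0 ≤ r ≤ 5, 0 ≤ θ ≤ 2π in polar coordinates, where x = r cos(θ), y = r sin(θ), and dA = r dr dθ.

Under the substitution, the integrand becomes 14r^4, so

    ∬_D (14(x^2 + y^2)^2) dA = ∫_{0}^{2π} ∫_{0}^{5} (14r^4) · r dr dθ.

Inner integral (in r): ∫_{0}^{5} (14r^4) · r dr = 109375/3.

Outer integral (in θ): ∫_{0}^{2π} (109375/3) dθ = 218750π/3.

Therefore ∬_D (14(x^2 + y^2)^2) dA = 218750π/3.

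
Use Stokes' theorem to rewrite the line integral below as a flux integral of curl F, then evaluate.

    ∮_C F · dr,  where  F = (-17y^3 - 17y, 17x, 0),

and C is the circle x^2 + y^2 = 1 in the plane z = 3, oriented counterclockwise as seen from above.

Let S be the flat disk x^2 + y^2 ≤ 1 in the plane z = 3, with upward unit normal n̂ = ẑ. By Stokes' theorem,

    ∮_C F · dr = ∬_S (∇ × F) · n̂ dS = ∬_D (curl F)_z dA,

where D is the disk x^2 + y^2 ≤ 1.

Compute the curl of F = (-17y^3 - 17y, 17x, 0):
    (∇ × F)_x = ∂F_z/∂y - ∂F_y/∂z = 0,
    (∇ × F)_y = ∂F_x/∂z - ∂F_z/∂x = 0,
    (∇ × F)_z = ∂F_y/∂x - ∂F_x/∂y = 51y^2 + 34.

On z = 3, (curl F)_z = 51y^2 + 34.

Convert to polar (x = r cos θ, y = r sin θ, dA = r dr dθ); the integrand becomes 51r^2sin(θ)^2 + 34, so

    ∬_D (curl F)_z dA = ∫_0^{2π} ∫_0^{1} (51r^2sin(θ)^2 + 34) · r dr dθ.

Inner (r from 0 to 1): 51sin(θ)^2/4 + 17.
Outer (θ from 0 to 2π): 187π/4.

Therefore ∮_C F · dr = 187π/4.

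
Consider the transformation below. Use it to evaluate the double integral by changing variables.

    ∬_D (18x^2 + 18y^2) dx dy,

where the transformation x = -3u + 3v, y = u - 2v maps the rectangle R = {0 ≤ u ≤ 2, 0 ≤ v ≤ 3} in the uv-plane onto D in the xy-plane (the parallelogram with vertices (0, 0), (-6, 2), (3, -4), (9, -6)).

Compute the Jacobian determinant of (x, y) with respect to (u, v):

    ∂(x,y)/∂(u,v) = | -3  3 | = (-3)(-2) - (3)(1) = 3.
                   | 1  -2 |

Its absolute value is |J| = 3 (the area scaling factor).

Substituting x = -3u + 3v, y = u - 2v into the integrand,

    18x^2 + 18y^2 → 180u^2 - 396u v + 234v^2,

so the integral becomes

    ∬_R (180u^2 - 396u v + 234v^2) · |J| du dv = ∫_0^2 ∫_0^3 (540u^2 - 1188u v + 702v^2) dv du.

Inner (v): 1620u^2 - 5346u + 6318.
Outer (u): 6264.

Therefore ∬_D (18x^2 + 18y^2) dx dy = 6264.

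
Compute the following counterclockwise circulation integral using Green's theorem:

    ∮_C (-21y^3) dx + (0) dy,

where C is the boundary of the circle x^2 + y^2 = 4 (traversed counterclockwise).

Green's theorem converts the closed line integral into a double integral over the enclosed region D:

    ∮_C P dx + Q dy = ∬_D (∂Q/∂x - ∂P/∂y) dA.

Here P = -21y^3, Q = 0, so

    ∂Q/∂x = 0,    ∂P/∂y = -63y^2,
    ∂Q/∂x - ∂P/∂y = 63y^2.

D is the region x^2 + y^2 ≤ 4. Evaluating the double integral:

In polar coordinates (x = r cos θ, y = r sin θ, dA = r dr dθ) the integrand becomes 63r^2sin(θ)^2, so

    ∬_D (63y^2) dA = ∫_0^{2π} ∫_0^{2} (63r^2sin(θ)^2) · r dr dθ.

Inner (r from 0 to 2): 252sin(θ)^2.
Outer (θ from 0 to 2π): 252π.

Therefore ∮_C P dx + Q dy = 252π.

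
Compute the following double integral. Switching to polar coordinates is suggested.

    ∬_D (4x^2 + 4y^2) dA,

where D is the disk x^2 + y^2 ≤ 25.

The region D is 0 ≤ r ≤ 5, 0 ≤ θ ≤ 2π in polar coordinates, where x = r cos(θ), y = r sin(θ), and dA = r dr dθ.

Under the substitution, the integrand becomes 4r^2, so

    ∬_D (4x^2 + 4y^2) dA = ∫_{0}^{2π} ∫_{0}^{5} (4r^2) · r dr dθ.

Inner integral (in r): ∫_{0}^{5} (4r^2) · r dr = 625.

Outer integral (in θ): ∫_{0}^{2π} (625) dθ = 1250π.

Therefore ∬_D (4x^2 + 4y^2) dA = 1250π.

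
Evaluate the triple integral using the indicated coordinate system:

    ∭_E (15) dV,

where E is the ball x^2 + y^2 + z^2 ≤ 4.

In spherical coordinates, x = ρ sin(φ) cos(θ), y = ρ sin(φ) sin(θ), z = ρ cos(φ), and dV = ρ^2 sin(φ) dρ dφ dθ.

The integrand becomes 15, so

    ∭_E (15) dV = ∫_{0}^{2π} ∫_{0}^{π} ∫_{0}^{2} (15) · ρ^2 sin(φ) dρ dφ dθ.

Inner (ρ): 40sin(φ).
Middle (φ): 80.
Outer (θ): 160π.

Therefore the triple integral equals 160π.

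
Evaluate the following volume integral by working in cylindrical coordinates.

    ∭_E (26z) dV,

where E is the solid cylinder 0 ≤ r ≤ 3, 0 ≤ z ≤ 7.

In cylindrical coordinates, x = r cos(θ), y = r sin(θ), z = z, and dV = r dr dθ dz.

The integrand becomes 26z, so

    ∭_E (26z) dV = ∫_{0}^{2π} ∫_{0}^{3} ∫_{0}^{7} (26z) · r dz dr dθ.

Inner (z): 637r.
Middle (r from 0 to 3): 5733/2.
Outer (θ): 5733π.

Therefore the triple integral equals 5733π.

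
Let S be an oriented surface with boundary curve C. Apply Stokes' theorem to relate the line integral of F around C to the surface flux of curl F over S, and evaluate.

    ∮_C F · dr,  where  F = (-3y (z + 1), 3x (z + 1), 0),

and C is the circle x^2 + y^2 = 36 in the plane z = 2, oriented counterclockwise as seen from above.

Let S be the flat disk x^2 + y^2 ≤ 36 in the plane z = 2, with upward unit normal n̂ = ẑ. By Stokes' theorem,

    ∮_C F · dr = ∬_S (∇ × F) · n̂ dS = ∬_D (curl F)_z dA,

where D is the disk x^2 + y^2 ≤ 36.

Compute the curl of F = (-3y (z + 1), 3x (z + 1), 0):
    (∇ × F)_x = ∂F_z/∂y - ∂F_y/∂z = -3x,
    (∇ × F)_y = ∂F_x/∂z - ∂F_z/∂x = -3y,
    (∇ × F)_z = ∂F_y/∂x - ∂F_x/∂y = 6z + 6.

On z = 2, (curl F)_z = 18.

Convert to polar (x = r cos θ, y = r sin θ, dA = r dr dθ); the integrand becomes 18, so

    ∬_D (curl F)_z dA = ∫_0^{2π} ∫_0^{6} (18) · r dr dθ.

Inner (r from 0 to 6): 324.
Outer (θ from 0 to 2π): 648π.

Therefore ∮_C F · dr = 648π.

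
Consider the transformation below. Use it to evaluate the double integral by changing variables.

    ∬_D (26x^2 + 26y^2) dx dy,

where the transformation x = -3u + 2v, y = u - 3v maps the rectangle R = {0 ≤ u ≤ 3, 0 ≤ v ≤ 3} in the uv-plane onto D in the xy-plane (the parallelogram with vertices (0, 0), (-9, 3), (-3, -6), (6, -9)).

Compute the Jacobian determinant of (x, y) with respect to (u, v):

    ∂(x,y)/∂(u,v) = | -3  2 | = (-3)(-3) - (2)(1) = 7.
                   | 1  -3 |

Its absolute value is |J| = 7 (the area scaling factor).

Substituting x = -3u + 2v, y = u - 3v into the integrand,

    26x^2 + 26y^2 → 260u^2 - 468u v + 338v^2,

so the integral becomes

    ∬_R (260u^2 - 468u v + 338v^2) · |J| du dv = ∫_0^3 ∫_0^3 (1820u^2 - 3276u v + 2366v^2) dv du.

Inner (v): 5460u^2 - 14742u + 21294.
Outer (u): 46683.

Therefore ∬_D (26x^2 + 26y^2) dx dy = 46683.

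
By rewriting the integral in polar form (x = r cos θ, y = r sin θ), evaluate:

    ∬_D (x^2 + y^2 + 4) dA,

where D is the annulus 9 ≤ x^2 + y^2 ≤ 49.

The region D is 3 ≤ r ≤ 7, 0 ≤ θ ≤ 2π in polar coordinates, where x = r cos(θ), y = r sin(θ), and dA = r dr dθ.

Under the substitution, the integrand becomes r^2 + 4, so

    ∬_D (x^2 + y^2 + 4) dA = ∫_{0}^{2π} ∫_{3}^{7} (r^2 + 4) · r dr dθ.

Inner integral (in r): ∫_{3}^{7} (r^2 + 4) · r dr = 660.

Outer integral (in θ): ∫_{0}^{2π} (660) dθ = 1320π.

Therefore ∬_D (x^2 + y^2 + 4) dA = 1320π.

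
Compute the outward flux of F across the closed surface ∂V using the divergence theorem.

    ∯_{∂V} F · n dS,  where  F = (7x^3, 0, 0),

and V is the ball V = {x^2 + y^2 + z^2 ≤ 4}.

By the divergence theorem,

    ∯_{∂V} F · n dS = ∭_V (∇ · F) dV.

Compute the divergence:
    ∇ · F = ∂F_x/∂x + ∂F_y/∂y + ∂F_z/∂z = 21x^2 + 0 + 0 = 21x^2.

In spherical coordinates, x = ρ sin(φ) cos(θ), y = ρ sin(φ) sin(θ), z = ρ cos(φ), dV = ρ^2 sin(φ) dρ dφ dθ, with 0 ≤ ρ ≤ 2, 0 ≤ φ ≤ π, 0 ≤ θ ≤ 2π.

The integrand, after substitution and multiplying by the volume element, becomes (21ρ^2sin(φ)^2cos(θ)^2) · ρ^2 sin(φ), so

    ∭_V (∇·F) dV = ∫_0^{2π} ∫_0^{π} ∫_0^{2} (21ρ^2sin(φ)^2cos(θ)^2) · ρ^2 sin(φ) dρ dφ dθ.

Inner (ρ from 0 to 2): 672sin(φ)^3cos(θ)^2/5.
Middle (φ from 0 to π): 896cos(θ)^2/5.
Outer (θ from 0 to 2π): 896π/5.

Therefore ∯_{∂V} F · n dS = 896π/5.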